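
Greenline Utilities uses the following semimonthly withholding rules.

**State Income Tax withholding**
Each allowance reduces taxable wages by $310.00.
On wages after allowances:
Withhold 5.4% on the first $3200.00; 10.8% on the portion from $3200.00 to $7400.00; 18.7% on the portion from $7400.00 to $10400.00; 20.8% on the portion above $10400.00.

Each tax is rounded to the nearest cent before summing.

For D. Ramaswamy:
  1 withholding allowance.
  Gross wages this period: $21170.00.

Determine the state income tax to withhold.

State Income Tax: taxable = $21170.00 − 1×$310.00 = $20860.00
  $1187.40 + 20.8% × ($20860.00 − $10400.00) = $1187.40 + 20.8% × $10460.00 = $3363.08

$3363.08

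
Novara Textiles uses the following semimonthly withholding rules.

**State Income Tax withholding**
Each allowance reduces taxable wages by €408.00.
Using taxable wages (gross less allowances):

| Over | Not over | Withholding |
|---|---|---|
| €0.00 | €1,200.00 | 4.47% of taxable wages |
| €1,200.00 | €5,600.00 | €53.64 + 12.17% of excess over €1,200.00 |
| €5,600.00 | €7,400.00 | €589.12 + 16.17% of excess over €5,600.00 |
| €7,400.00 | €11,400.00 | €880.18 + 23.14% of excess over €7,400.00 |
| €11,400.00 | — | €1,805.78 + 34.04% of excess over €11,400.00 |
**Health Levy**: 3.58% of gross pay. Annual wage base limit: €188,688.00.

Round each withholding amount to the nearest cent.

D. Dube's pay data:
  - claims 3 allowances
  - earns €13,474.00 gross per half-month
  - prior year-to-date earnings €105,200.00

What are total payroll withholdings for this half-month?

€2,577.49

State Income Tax: taxable = €13,474.00 − 3×€408.00 = €12,250.00
  €1,805.78 + 34.04% × (€12,250.00 − €11,400.00) = €1,805.78 + 34.04% × €850.00 = €2,095.12
Health Levy: 3.58% × €13,474.00 = €482.37
Total: €2,095.12 + €482.37 = €2,577.49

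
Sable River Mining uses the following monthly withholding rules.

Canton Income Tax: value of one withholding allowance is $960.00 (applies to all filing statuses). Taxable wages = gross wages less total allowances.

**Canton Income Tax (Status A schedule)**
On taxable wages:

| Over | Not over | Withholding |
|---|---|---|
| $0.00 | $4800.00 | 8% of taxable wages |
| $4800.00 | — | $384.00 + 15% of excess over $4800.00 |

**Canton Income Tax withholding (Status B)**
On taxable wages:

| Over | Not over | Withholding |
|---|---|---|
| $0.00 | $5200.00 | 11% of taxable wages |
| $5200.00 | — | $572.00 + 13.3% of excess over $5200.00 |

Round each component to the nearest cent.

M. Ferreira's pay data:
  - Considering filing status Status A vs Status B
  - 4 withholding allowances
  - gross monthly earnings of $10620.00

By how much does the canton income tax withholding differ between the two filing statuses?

Canton Income Tax (Status A): taxable = $10620.00 − 4×$960.00 = $6780.00
  $384.00 + 15% × ($6780.00 − $4800.00) = $384.00 + 15% × $1980.00 = $681.00
Canton Income Tax (Status B): taxable = $10620.00 − 4×$960.00 = $6780.00
  $572.00 + 13.3% × ($6780.00 − $5200.00) = $572.00 + 13.3% × $1580.00 = $782.14
Difference: |$681.00 − $782.14| = $101.14 (higher under Status B)

$101.14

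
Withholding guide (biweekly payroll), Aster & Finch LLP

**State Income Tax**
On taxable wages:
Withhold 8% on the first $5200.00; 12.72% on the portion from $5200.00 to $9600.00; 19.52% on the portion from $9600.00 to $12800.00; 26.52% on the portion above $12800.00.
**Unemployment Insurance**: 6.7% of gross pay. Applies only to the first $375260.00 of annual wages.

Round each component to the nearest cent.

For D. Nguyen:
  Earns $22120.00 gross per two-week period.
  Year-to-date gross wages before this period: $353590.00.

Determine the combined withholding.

$5523.87

State Income Tax: taxable = $22120.00
  $1600.32 + 26.52% × ($22120.00 − $12800.00) = $1600.32 + 26.52% × $9320.00 = $4071.98
Unemployment Insurance: cap $375260.00 − YTD $353590.00 = $21670.00 subject; 6.7% × $21670.00 = $1451.89
Total: $4071.98 + $1451.89 = $5523.87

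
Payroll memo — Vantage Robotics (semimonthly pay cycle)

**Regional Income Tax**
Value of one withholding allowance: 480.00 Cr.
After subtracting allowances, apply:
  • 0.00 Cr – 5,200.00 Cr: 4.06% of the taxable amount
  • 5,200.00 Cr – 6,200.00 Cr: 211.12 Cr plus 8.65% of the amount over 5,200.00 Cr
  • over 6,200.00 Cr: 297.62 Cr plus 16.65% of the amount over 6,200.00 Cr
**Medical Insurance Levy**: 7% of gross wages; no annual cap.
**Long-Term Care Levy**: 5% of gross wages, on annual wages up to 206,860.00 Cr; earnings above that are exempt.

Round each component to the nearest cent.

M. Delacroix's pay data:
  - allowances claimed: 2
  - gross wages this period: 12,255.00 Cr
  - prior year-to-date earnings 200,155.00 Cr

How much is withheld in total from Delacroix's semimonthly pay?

2,339.04 Cr

Regional Income Tax: taxable = 12,255.00 Cr − 2×480.00 Cr = 11,295.00 Cr
  297.62 Cr + 16.65% × (11,295.00 Cr − 6,200.00 Cr) = 297.62 Cr + 16.65% × 5,095.00 Cr = 1,145.94 Cr
Medical Insurance Levy: 7% × 12,255.00 Cr = 857.85 Cr
Long-Term Care Levy: cap 206,860.00 Cr − YTD 200,155.00 Cr = 6,705.00 Cr subject; 5% × 6,705.00 Cr = 335.25 Cr
Total: 1,145.94 Cr + 857.85 Cr + 335.25 Cr = 2,339.04 Cr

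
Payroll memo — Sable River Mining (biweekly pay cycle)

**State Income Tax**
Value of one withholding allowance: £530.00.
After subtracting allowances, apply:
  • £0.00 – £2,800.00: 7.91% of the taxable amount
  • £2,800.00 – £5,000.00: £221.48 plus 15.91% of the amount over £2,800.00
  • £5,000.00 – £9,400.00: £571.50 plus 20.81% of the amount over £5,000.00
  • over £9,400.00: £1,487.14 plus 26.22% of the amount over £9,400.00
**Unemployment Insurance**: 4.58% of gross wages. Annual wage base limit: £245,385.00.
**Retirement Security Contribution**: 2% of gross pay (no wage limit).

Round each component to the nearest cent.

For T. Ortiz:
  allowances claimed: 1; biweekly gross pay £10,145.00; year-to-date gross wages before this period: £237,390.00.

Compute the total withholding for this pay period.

State Income Tax: taxable = £10,145.00 − 1×£530.00 = £9,615.00
  £1,487.14 + 26.22% × (£9,615.00 − £9,400.00) = £1,487.14 + 26.22% × £215.00 = £1,543.51
Unemployment Insurance: cap £245,385.00 − YTD £237,390.00 = £7,995.00 subject; 4.58% × £7,995.00 = £366.17
Retirement Security Contribution: 2% × £10,145.00 = £202.90
Total: £1,543.51 + £366.17 + £202.90 = £2,112.58

£2,112.58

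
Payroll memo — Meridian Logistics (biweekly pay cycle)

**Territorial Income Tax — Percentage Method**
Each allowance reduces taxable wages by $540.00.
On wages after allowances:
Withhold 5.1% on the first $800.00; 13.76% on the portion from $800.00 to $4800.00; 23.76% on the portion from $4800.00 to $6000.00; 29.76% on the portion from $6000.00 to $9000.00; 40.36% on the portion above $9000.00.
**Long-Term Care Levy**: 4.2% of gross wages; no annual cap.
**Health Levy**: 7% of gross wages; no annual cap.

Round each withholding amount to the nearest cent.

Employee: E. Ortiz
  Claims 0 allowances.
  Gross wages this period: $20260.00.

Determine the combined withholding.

$8582.78

Territorial Income Tax: taxable = $20260.00
  $1769.12 + 40.36% × ($20260.00 − $9000.00) = $1769.12 + 40.36% × $11260.00 = $6313.66
Long-Term Care Levy: 4.2% × $20260.00 = $850.92
Health Levy: 7% × $20260.00 = $1418.20
Total: $6313.66 + $850.92 + $1418.20 = $8582.78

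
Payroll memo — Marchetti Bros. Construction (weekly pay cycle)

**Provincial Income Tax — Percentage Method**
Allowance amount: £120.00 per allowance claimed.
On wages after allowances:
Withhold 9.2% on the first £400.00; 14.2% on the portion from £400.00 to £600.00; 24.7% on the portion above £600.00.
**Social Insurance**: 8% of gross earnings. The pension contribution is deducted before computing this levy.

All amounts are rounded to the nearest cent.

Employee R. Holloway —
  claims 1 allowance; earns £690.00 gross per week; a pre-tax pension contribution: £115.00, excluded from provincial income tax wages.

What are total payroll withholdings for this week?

£90.61

Provincial Income Tax: taxable = £690.00 − £115.00 − 1×£120.00 = £455.00
  £36.80 + 14.2% × (£455.00 − £400.00) = £36.80 + 14.2% × £55.00 = £44.61
Social Insurance: 8% × £575.00 = £46.00
Total: £44.61 + £46.00 = £90.61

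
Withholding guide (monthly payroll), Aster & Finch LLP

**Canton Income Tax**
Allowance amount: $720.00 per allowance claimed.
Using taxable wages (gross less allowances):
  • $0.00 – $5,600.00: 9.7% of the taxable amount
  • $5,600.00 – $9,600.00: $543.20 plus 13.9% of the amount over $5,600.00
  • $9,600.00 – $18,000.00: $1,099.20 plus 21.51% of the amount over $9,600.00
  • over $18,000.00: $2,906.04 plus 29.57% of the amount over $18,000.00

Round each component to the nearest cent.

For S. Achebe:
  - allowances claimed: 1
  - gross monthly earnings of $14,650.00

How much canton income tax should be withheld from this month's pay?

Canton Income Tax: taxable = $14,650.00 − 1×$720.00 = $13,930.00
  $1,099.20 + 21.51% × ($13,930.00 − $9,600.00) = $1,099.20 + 21.51% × $4,330.00 = $2,030.58

$2,030.58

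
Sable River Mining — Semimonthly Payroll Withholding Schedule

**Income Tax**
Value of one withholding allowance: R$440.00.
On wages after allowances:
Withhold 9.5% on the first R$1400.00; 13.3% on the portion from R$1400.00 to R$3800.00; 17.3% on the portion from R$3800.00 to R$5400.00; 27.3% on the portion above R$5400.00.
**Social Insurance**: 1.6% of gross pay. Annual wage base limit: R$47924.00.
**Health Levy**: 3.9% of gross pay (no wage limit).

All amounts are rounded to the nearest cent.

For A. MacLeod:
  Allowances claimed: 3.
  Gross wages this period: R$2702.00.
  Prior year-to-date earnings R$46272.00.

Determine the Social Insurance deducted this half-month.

R$26.43

Social Insurance: cap R$47924.00 − YTD R$46272.00 = R$1652.00 subject; 1.6% × R$1652.00 = R$26.43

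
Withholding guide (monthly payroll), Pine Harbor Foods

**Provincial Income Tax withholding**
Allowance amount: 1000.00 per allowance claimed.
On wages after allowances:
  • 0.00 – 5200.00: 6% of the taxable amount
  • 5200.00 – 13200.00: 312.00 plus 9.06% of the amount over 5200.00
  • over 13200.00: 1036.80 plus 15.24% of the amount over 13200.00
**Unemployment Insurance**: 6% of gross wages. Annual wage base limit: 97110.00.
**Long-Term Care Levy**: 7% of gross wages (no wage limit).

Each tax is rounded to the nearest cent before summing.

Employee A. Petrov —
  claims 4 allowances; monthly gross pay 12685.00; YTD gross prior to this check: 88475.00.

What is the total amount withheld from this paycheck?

2033.79

Provincial Income Tax: taxable = 12685.00 − 4×1000.00 = 8685.00
  312.00 + 9.06% × (8685.00 − 5200.00) = 312.00 + 9.06% × 3485.00 = 627.74
Unemployment Insurance: cap 97110.00 − YTD 88475.00 = 8635.00 subject; 6% × 8635.00 = 518.10
Long-Term Care Levy: 7% × 12685.00 = 887.95
Total: 627.74 + 518.10 + 887.95 = 2033.79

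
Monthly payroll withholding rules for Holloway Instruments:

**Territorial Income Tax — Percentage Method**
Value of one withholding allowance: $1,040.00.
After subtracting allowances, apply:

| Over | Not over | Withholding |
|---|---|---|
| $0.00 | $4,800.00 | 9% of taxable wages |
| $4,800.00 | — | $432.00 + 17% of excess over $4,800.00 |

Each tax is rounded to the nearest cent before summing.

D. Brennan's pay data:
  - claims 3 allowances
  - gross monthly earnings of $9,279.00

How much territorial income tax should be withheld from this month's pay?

Territorial Income Tax: taxable = $9,279.00 − 3×$1,040.00 = $6,159.00
  $432.00 + 17% × ($6,159.00 − $4,800.00) = $432.00 + 17% × $1,359.00 = $663.03

$663.03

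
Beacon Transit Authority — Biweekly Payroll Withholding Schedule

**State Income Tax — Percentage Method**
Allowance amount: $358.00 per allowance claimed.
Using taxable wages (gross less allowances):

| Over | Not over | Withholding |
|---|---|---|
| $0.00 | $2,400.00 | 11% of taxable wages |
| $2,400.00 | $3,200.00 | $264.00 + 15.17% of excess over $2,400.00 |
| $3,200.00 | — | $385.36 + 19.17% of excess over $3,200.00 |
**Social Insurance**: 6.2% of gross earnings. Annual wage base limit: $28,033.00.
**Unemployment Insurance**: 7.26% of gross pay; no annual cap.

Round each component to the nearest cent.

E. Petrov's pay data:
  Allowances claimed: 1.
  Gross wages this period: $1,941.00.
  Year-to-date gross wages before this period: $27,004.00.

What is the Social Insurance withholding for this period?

$63.80

Social Insurance: cap $28,033.00 − YTD $27,004.00 = $1,029.00 subject; 6.2% × $1,029.00 = $63.80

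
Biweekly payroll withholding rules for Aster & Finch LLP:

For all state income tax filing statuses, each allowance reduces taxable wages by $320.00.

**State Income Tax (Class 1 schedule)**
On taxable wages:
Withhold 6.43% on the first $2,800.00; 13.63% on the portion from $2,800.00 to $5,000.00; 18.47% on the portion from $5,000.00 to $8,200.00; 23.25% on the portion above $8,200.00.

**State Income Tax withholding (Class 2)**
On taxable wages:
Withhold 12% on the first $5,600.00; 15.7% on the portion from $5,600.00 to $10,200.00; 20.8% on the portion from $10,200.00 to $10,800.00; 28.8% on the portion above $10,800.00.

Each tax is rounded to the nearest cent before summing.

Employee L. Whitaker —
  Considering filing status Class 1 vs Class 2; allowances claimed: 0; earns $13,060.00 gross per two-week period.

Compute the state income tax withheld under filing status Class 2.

State Income Tax (Class 2): taxable = $13,060.00
  $1,519.00 + 28.8% × ($13,060.00 − $10,800.00) = $1,519.00 + 28.8% × $2,260.00 = $2,169.88

$2,169.88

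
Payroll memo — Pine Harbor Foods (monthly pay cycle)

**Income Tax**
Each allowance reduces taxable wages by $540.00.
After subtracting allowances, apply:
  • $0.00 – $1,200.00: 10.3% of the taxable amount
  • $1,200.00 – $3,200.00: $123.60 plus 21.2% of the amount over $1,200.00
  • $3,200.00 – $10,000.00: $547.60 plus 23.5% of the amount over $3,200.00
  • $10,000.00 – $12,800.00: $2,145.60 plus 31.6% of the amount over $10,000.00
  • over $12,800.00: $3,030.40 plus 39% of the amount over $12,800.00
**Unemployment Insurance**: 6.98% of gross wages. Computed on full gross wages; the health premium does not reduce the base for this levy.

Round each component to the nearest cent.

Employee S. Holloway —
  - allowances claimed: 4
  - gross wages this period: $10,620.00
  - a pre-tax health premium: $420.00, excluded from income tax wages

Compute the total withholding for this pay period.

Income Tax: taxable = $10,620.00 − $420.00 − 4×$540.00 = $8,040.00
  $547.60 + 23.5% × ($8,040.00 − $3,200.00) = $547.60 + 23.5% × $4,840.00 = $1,685.00
Unemployment Insurance: 6.98% × $10,620.00 = $741.28
Total: $1,685.00 + $741.28 = $2,426.28

$2,426.28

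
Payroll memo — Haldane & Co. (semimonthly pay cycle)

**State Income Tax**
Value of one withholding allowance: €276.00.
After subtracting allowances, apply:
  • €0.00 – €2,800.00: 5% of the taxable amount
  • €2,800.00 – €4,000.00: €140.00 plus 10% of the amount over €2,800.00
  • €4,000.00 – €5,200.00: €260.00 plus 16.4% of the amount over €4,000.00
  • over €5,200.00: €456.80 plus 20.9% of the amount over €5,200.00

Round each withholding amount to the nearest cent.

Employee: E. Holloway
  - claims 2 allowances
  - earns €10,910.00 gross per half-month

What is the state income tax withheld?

State Income Tax: taxable = €10,910.00 − 2×€276.00 = €10,358.00
  €456.80 + 20.9% × (€10,358.00 − €5,200.00) = €456.80 + 20.9% × €5,158.00 = €1,534.82

€1,534.82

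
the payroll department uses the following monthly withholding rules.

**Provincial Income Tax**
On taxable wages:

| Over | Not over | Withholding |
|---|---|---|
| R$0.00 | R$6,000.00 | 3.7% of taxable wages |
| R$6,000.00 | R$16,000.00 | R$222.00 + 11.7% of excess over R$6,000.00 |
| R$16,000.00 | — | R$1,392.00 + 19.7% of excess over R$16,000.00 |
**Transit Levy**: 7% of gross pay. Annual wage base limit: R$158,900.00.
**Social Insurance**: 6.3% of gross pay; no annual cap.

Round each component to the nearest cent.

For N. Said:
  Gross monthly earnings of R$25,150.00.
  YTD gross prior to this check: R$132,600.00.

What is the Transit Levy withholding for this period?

R$1,760.50

Transit Levy: 7% × R$25,150.00 = R$1,760.50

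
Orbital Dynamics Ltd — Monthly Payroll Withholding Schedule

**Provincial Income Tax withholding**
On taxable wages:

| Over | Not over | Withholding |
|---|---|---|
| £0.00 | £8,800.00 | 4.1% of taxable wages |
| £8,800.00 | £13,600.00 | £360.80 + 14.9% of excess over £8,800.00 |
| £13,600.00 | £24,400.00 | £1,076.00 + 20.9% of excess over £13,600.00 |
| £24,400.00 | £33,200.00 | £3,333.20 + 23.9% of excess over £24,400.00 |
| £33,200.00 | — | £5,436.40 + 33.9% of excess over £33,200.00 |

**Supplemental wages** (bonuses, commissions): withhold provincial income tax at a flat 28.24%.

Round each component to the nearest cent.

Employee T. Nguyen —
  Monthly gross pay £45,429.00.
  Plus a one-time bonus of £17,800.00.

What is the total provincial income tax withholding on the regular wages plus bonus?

Provincial Income Tax: taxable = £45,429.00
  £5,436.40 + 33.9% × (£45,429.00 − £33,200.00) = £5,436.40 + 33.9% × £12,229.00 = £9,582.03
Supplemental (28.24% flat on bonus): 28.24% × £17,800.00 = £5,026.72
Total provincial income tax: £9,582.03 + £5,026.72 = £14,608.75

£14,608.75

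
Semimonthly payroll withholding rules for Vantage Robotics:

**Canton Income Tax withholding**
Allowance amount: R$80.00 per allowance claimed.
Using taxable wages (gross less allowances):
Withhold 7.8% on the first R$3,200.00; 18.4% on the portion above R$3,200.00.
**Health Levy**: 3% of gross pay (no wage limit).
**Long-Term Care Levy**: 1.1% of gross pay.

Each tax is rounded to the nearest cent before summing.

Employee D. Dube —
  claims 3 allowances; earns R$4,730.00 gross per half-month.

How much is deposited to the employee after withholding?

R$4,049.11

Canton Income Tax: taxable = R$4,730.00 − 3×R$80.00 = R$4,490.00
  R$249.60 + 18.4% × (R$4,490.00 − R$3,200.00) = R$249.60 + 18.4% × R$1,290.00 = R$486.96
Health Levy: 3% × R$4,730.00 = R$141.90
Long-Term Care Levy: 1.1% × R$4,730.00 = R$52.03
Total withheld: R$486.96 + R$141.90 + R$52.03 = R$680.89
Net pay: R$4,730.00 − R$680.89 = R$4,049.11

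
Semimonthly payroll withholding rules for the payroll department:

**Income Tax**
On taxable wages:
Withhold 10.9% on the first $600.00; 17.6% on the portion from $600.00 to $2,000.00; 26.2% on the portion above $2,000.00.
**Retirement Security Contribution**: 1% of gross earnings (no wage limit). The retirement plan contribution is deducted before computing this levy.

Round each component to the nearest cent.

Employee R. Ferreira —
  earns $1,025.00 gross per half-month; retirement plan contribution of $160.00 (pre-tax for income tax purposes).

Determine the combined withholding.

Income Tax: taxable = $1,025.00 − $160.00 = $865.00
  $65.40 + 17.6% × ($865.00 − $600.00) = $65.40 + 17.6% × $265.00 = $112.04
Retirement Security Contribution: 1% × $865.00 = $8.65
Total: $112.04 + $8.65 = $120.69

$120.69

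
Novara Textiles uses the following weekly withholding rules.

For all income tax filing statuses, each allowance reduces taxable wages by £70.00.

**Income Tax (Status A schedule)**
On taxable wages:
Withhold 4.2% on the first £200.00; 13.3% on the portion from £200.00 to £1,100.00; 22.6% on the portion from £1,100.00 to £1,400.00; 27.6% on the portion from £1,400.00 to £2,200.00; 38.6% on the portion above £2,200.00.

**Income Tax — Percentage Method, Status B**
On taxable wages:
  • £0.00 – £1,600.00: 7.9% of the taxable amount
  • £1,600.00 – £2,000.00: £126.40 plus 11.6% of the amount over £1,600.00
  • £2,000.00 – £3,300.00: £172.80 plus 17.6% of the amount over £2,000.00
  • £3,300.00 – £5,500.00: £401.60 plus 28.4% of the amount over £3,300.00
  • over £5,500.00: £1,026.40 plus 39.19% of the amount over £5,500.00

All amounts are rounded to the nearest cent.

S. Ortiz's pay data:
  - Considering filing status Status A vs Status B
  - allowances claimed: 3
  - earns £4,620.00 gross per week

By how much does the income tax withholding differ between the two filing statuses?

£552.92

Income Tax (Status A): taxable = £4,620.00 − 3×£70.00 = £4,410.00
  £416.70 + 38.6% × (£4,410.00 − £2,200.00) = £416.70 + 38.6% × £2,210.00 = £1,269.76
Income Tax (Status B): taxable = £4,620.00 − 3×£70.00 = £4,410.00
  £401.60 + 28.4% × (£4,410.00 − £3,300.00) = £401.60 + 28.4% × £1,110.00 = £716.84
Difference: |£1,269.76 − £716.84| = £552.92 (higher under Status A)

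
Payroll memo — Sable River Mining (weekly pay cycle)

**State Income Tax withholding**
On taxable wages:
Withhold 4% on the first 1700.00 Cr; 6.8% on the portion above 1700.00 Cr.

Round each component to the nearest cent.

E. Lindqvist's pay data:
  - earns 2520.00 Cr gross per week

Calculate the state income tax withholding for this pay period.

State Income Tax: taxable = 2520.00 Cr
  68.00 Cr + 6.8% × (2520.00 Cr − 1700.00 Cr) = 68.00 Cr + 6.8% × 820.00 Cr = 123.76 Cr

123.76 Cr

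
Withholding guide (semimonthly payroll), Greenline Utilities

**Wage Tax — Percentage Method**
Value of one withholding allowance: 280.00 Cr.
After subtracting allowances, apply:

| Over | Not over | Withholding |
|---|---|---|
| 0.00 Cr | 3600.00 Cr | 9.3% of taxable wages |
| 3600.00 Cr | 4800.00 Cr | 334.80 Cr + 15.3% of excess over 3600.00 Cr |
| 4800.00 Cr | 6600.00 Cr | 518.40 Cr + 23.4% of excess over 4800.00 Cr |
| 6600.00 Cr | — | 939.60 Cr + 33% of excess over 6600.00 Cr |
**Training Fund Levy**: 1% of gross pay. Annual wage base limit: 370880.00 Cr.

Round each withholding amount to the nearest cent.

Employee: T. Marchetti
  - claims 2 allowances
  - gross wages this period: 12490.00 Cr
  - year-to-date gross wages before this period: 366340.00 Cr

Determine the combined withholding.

2743.90 Cr

Wage Tax: taxable = 12490.00 Cr − 2×280.00 Cr = 11930.00 Cr
  939.60 Cr + 33% × (11930.00 Cr − 6600.00 Cr) = 939.60 Cr + 33% × 5330.00 Cr = 2698.50 Cr
Training Fund Levy: cap 370880.00 Cr − YTD 366340.00 Cr = 4540.00 Cr subject; 1% × 4540.00 Cr = 45.40 Cr
Total: 2698.50 Cr + 45.40 Cr = 2743.90 Cr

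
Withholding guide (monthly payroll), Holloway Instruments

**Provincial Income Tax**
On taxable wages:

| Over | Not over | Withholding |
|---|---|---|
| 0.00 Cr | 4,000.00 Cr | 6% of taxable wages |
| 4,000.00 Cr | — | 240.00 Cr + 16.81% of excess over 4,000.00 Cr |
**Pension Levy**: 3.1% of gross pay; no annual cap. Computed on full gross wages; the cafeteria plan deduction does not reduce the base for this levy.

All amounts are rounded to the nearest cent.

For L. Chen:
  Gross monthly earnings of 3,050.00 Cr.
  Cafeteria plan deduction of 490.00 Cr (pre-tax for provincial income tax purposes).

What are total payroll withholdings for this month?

Provincial Income Tax: taxable = 3,050.00 Cr − 490.00 Cr = 2,560.00 Cr
  6% × 2,560.00 Cr = 153.60 Cr
Pension Levy: 3.1% × 3,050.00 Cr = 94.55 Cr
Total: 153.60 Cr + 94.55 Cr = 248.15 Cr

248.15 Cr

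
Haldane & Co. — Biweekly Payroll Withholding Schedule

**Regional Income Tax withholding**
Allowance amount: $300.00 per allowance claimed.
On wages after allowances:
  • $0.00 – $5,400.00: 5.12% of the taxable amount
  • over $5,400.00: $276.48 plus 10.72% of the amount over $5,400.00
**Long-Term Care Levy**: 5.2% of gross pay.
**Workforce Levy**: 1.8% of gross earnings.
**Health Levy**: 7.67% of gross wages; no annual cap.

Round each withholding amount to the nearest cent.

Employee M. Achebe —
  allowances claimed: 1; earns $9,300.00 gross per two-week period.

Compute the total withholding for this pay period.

Regional Income Tax: taxable = $9,300.00 − 1×$300.00 = $9,000.00
  $276.48 + 10.72% × ($9,000.00 − $5,400.00) = $276.48 + 10.72% × $3,600.00 = $662.40
Long-Term Care Levy: 5.2% × $9,300.00 = $483.60
Workforce Levy: 1.8% × $9,300.00 = $167.40
Health Levy: 7.67% × $9,300.00 = $713.31
Total: $662.40 + $483.60 + $167.40 + $713.31 = $2,026.71

$2,026.71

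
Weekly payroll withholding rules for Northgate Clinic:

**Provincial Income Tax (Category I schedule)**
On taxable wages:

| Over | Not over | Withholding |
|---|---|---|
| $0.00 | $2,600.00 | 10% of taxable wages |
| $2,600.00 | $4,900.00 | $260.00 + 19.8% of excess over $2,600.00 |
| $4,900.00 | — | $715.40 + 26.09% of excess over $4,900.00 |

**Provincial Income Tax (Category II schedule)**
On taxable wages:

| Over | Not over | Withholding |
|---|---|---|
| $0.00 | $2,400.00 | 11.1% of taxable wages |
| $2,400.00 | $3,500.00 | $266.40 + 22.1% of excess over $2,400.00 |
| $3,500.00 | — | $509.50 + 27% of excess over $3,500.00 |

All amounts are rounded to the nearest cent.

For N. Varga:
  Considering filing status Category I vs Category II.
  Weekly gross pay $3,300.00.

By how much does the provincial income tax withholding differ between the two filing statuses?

$66.70

Provincial Income Tax (Category I): taxable = $3,300.00
  $260.00 + 19.8% × ($3,300.00 − $2,600.00) = $260.00 + 19.8% × $700.00 = $398.60
Provincial Income Tax (Category II): taxable = $3,300.00
  $266.40 + 22.1% × ($3,300.00 − $2,400.00) = $266.40 + 22.1% × $900.00 = $465.30
Difference: |$398.60 − $465.30| = $66.70 (higher under Category II)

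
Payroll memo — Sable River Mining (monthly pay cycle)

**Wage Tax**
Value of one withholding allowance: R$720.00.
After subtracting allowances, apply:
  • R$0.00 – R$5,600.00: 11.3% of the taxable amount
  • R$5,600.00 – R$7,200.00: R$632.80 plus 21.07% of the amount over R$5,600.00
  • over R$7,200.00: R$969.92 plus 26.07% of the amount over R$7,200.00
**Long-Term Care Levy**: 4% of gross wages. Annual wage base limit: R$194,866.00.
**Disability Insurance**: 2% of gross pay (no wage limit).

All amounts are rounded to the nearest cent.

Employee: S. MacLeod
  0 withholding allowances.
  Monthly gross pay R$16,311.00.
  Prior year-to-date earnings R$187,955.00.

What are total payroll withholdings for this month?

Wage Tax: taxable = R$16,311.00
  R$969.92 + 26.07% × (R$16,311.00 − R$7,200.00) = R$969.92 + 26.07% × R$9,111.00 = R$3,345.16
Long-Term Care Levy: cap R$194,866.00 − YTD R$187,955.00 = R$6,911.00 subject; 4% × R$6,911.00 = R$276.44
Disability Insurance: 2% × R$16,311.00 = R$326.22
Total: R$3,345.16 + R$276.44 + R$326.22 = R$3,947.82

R$3,947.82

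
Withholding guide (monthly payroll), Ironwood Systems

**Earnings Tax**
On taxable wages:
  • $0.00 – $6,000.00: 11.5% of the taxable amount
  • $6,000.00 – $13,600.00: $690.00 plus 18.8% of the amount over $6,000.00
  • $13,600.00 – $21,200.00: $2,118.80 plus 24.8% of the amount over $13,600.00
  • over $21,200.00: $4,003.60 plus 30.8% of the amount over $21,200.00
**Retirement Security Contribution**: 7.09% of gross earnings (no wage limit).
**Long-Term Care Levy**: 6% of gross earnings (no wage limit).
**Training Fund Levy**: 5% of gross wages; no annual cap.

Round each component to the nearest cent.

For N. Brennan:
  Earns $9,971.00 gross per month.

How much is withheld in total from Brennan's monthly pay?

Earnings Tax: taxable = $9,971.00
  $690.00 + 18.8% × ($9,971.00 − $6,000.00) = $690.00 + 18.8% × $3,971.00 = $1,436.55
Retirement Security Contribution: 7.09% × $9,971.00 = $706.94
Long-Term Care Levy: 6% × $9,971.00 = $598.26
Training Fund Levy: 5% × $9,971.00 = $498.55
Total: $1,436.55 + $706.94 + $598.26 + $498.55 = $3,240.30

$3,240.30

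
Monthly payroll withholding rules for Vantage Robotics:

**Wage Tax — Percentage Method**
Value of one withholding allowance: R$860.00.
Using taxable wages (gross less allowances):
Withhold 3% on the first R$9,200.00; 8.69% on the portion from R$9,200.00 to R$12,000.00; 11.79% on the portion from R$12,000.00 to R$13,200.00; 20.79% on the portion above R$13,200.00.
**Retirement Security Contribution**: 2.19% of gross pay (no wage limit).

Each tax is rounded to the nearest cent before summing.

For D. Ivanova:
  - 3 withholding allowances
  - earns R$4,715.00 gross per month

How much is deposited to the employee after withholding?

Wage Tax: taxable = R$4,715.00 − 3×R$860.00 = R$2,135.00
  3% × R$2,135.00 = R$64.05
Retirement Security Contribution: 2.19% × R$4,715.00 = R$103.26
Total withheld: R$64.05 + R$103.26 = R$167.31
Net pay: R$4,715.00 − R$167.31 = R$4,547.69

R$4,547.69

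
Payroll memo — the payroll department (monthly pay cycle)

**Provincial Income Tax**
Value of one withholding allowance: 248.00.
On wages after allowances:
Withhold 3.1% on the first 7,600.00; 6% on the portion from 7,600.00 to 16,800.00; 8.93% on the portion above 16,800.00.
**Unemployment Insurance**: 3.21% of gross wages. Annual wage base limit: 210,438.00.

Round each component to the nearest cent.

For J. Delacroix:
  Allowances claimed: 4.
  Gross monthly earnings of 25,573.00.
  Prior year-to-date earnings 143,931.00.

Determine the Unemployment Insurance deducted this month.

Unemployment Insurance: 3.21% × 25,573.00 = 820.89

820.89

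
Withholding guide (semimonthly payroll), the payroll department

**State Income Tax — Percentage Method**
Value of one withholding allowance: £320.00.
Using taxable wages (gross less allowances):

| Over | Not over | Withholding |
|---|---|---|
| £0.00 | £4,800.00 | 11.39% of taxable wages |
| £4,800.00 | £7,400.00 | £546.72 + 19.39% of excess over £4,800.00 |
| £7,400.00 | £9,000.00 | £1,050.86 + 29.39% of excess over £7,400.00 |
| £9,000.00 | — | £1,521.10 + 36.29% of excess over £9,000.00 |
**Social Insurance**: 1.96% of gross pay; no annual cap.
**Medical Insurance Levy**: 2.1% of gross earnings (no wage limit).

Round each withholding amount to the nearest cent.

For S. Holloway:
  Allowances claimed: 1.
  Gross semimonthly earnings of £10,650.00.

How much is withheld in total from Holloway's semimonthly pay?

£2,436.15

State Income Tax: taxable = £10,650.00 − 1×£320.00 = £10,330.00
  £1,521.10 + 36.29% × (£10,330.00 − £9,000.00) = £1,521.10 + 36.29% × £1,330.00 = £2,003.76
Social Insurance: 1.96% × £10,650.00 = £208.74
Medical Insurance Levy: 2.1% × £10,650.00 = £223.65
Total: £2,003.76 + £208.74 + £223.65 = £2,436.15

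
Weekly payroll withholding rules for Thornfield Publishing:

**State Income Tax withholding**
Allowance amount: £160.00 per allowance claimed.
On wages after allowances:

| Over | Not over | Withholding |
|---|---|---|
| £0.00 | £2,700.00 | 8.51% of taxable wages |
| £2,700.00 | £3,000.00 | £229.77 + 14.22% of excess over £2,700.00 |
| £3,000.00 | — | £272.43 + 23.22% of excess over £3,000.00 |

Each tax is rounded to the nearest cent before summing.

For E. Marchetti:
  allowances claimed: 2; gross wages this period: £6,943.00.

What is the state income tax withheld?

State Income Tax: taxable = £6,943.00 − 2×£160.00 = £6,623.00
  £272.43 + 23.22% × (£6,623.00 − £3,000.00) = £272.43 + 23.22% × £3,623.00 = £1,113.69

£1,113.69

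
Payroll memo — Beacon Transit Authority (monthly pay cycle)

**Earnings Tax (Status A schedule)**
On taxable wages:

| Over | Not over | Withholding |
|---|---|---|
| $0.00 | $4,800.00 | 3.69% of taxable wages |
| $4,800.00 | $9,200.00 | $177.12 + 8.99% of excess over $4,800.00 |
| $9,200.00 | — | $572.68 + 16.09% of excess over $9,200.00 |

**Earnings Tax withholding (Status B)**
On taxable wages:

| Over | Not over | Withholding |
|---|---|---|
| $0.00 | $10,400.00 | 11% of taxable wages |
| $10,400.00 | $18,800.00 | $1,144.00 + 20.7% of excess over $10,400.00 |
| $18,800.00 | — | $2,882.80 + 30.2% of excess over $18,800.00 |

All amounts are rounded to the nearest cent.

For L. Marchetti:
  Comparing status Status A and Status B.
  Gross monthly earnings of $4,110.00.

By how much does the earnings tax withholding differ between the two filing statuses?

Earnings Tax (Status A): taxable = $4,110.00
  3.69% × $4,110.00 = $151.66
Earnings Tax (Status B): taxable = $4,110.00
  11% × $4,110.00 = $452.10
Difference: |$151.66 − $452.10| = $300.44 (higher under Status B)

$300.44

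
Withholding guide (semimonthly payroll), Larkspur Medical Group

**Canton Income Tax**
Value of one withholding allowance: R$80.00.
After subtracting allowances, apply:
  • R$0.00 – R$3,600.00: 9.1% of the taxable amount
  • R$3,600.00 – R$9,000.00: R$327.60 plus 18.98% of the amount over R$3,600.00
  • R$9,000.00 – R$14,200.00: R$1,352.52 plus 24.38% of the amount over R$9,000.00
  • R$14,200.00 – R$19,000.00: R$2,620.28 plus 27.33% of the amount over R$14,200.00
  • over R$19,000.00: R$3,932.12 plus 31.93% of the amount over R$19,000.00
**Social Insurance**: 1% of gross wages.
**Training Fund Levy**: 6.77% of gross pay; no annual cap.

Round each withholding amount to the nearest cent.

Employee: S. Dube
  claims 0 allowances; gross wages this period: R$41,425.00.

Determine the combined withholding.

Canton Income Tax: taxable = R$41,425.00
  R$3,932.12 + 31.93% × (R$41,425.00 − R$19,000.00) = R$3,932.12 + 31.93% × R$22,425.00 = R$11,092.42
Social Insurance: 1% × R$41,425.00 = R$414.25
Training Fund Levy: 6.77% × R$41,425.00 = R$2,804.47
Total: R$11,092.42 + R$414.25 + R$2,804.47 = R$14,311.14

R$14,311.14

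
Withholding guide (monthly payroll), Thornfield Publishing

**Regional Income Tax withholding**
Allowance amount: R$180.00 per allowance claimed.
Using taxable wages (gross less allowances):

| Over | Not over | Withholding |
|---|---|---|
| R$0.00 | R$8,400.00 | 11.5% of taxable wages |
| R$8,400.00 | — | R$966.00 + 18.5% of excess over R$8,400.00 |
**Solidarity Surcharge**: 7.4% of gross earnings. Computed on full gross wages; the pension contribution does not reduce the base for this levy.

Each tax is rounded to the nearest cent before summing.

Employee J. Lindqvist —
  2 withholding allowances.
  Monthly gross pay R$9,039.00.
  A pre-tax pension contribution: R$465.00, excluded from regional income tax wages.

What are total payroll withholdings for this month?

R$1,613.50

Regional Income Tax: taxable = R$9,039.00 − R$465.00 − 2×R$180.00 = R$8,214.00
  11.5% × R$8,214.00 = R$944.61
Solidarity Surcharge: 7.4% × R$9,039.00 = R$668.89
Total: R$944.61 + R$668.89 = R$1,613.50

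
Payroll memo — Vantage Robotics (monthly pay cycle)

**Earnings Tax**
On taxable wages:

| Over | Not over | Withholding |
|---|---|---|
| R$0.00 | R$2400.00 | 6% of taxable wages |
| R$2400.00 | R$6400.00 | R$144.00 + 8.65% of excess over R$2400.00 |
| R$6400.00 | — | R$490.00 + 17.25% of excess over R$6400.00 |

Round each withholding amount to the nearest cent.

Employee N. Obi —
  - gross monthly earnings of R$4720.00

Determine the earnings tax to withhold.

R$344.68

Earnings Tax: taxable = R$4720.00
  R$144.00 + 8.65% × (R$4720.00 − R$2400.00) = R$144.00 + 8.65% × R$2320.00 = R$344.68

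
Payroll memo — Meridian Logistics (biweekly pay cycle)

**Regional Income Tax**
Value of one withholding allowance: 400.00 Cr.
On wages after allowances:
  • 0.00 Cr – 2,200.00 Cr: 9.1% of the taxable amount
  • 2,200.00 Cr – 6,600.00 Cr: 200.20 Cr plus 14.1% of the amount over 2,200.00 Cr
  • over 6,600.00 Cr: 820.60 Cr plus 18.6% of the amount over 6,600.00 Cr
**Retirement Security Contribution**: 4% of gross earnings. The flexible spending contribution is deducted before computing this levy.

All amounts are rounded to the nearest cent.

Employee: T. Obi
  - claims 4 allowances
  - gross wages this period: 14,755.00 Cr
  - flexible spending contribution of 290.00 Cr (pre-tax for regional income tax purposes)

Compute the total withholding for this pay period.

Regional Income Tax: taxable = 14,755.00 Cr − 290.00 Cr − 4×400.00 Cr = 12,865.00 Cr
  820.60 Cr + 18.6% × (12,865.00 Cr − 6,600.00 Cr) = 820.60 Cr + 18.6% × 6,265.00 Cr = 1,985.89 Cr
Retirement Security Contribution: 4% × 14,465.00 Cr = 578.60 Cr
Total: 1,985.89 Cr + 578.60 Cr = 2,564.49 Cr

2,564.49 Cr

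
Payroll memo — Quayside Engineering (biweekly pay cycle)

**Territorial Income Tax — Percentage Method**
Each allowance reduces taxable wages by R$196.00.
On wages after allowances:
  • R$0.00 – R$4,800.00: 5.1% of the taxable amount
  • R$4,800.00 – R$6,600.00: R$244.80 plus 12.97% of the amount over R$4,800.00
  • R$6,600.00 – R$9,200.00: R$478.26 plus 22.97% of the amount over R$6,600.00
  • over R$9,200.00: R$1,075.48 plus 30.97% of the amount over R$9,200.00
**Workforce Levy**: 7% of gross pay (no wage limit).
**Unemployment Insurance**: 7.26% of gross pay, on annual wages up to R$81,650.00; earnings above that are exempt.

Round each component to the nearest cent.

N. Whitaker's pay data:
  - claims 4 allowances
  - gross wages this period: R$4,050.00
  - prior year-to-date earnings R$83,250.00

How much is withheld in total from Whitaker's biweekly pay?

R$450.07

Territorial Income Tax: taxable = R$4,050.00 − 4×R$196.00 = R$3,266.00
  5.1% × R$3,266.00 = R$166.57
Workforce Levy: 7% × R$4,050.00 = R$283.50
Unemployment Insurance: YTD R$83,250.00 ≥ cap R$81,650.00 → R$0.00
Total: R$166.57 + R$283.50 + R$0.00 = R$450.07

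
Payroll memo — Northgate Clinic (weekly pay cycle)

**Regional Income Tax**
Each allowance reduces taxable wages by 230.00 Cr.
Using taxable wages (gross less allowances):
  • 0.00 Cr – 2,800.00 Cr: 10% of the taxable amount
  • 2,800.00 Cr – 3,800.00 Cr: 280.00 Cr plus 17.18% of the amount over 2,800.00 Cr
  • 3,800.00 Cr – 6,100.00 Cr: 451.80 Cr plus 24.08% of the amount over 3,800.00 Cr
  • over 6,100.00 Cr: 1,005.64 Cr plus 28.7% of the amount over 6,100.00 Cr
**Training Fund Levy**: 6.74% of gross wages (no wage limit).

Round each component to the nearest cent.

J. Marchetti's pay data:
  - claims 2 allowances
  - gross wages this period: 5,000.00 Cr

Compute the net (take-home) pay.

Regional Income Tax: taxable = 5,000.00 Cr − 2×230.00 Cr = 4,540.00 Cr
  451.80 Cr + 24.08% × (4,540.00 Cr − 3,800.00 Cr) = 451.80 Cr + 24.08% × 740.00 Cr = 629.99 Cr
Training Fund Levy: 6.74% × 5,000.00 Cr = 337.00 Cr
Total withheld: 629.99 Cr + 337.00 Cr = 966.99 Cr
Net pay: 5,000.00 Cr − 966.99 Cr = 4,033.01 Cr

4,033.01 Cr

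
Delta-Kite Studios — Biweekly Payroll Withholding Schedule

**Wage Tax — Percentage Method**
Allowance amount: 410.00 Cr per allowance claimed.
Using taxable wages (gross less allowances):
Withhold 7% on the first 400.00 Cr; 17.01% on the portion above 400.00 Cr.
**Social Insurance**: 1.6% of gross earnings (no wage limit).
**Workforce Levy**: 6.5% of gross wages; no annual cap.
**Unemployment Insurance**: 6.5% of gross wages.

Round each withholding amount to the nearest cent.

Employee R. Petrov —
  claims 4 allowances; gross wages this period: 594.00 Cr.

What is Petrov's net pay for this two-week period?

Wage Tax: taxable = 594.00 Cr − 4×410.00 Cr = -1,046.00 Cr
  Taxable ≤ 0 → 0.00 Cr
Social Insurance: 1.6% × 594.00 Cr = 9.50 Cr
Workforce Levy: 6.5% × 594.00 Cr = 38.61 Cr
Unemployment Insurance: 6.5% × 594.00 Cr = 38.61 Cr
Total withheld: 0.00 Cr + 9.50 Cr + 38.61 Cr + 38.61 Cr = 86.72 Cr
Net pay: 594.00 Cr − 86.72 Cr = 507.28 Cr

507.28 Cr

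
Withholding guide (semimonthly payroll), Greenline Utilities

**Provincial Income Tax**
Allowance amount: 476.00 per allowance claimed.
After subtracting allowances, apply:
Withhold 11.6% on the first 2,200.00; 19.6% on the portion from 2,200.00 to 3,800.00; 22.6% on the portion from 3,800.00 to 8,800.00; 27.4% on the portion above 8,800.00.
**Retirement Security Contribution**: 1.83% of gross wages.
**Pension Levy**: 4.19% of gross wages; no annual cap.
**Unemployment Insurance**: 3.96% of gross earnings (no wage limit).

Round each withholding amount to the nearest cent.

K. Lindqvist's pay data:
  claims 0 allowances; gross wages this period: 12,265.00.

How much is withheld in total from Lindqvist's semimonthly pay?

3,872.25

Provincial Income Tax: taxable = 12,265.00
  1,698.80 + 27.4% × (12,265.00 − 8,800.00) = 1,698.80 + 27.4% × 3,465.00 = 2,648.21
Retirement Security Contribution: 1.83% × 12,265.00 = 224.45
Pension Levy: 4.19% × 12,265.00 = 513.90
Unemployment Insurance: 3.96% × 12,265.00 = 485.69
Total: 2,648.21 + 224.45 + 513.90 + 485.69 = 3,872.25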